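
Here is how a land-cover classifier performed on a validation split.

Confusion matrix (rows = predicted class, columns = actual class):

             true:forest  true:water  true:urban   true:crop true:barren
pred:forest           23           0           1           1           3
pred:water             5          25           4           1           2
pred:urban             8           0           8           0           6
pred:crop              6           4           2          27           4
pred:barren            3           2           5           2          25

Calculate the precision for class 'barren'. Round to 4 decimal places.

precision = TP/(TP+FP).
barren: TP=25, FP=3+2+5+2=12 → 25/37 = 0.67568

0.6757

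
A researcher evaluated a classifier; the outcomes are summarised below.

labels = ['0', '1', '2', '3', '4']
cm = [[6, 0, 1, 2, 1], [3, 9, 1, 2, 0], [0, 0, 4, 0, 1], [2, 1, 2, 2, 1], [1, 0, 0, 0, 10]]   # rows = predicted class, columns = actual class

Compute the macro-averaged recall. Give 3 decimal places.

Per-class recall (TP/(TP+FN)):
  0: TP=6, FN=3+0+2+1=6 → 6/12 = 0.5000
  1: TP=9, FN=0+0+1+0=1 → 9/10 = 0.9000
  2: TP=4, FN=1+1+2+0=4 → 4/8 = 0.5000
  3: TP=2, FN=2+2+0+0=4 → 2/6 = 0.3333
  4: TP=10, FN=1+0+1+1=3 → 10/13 = 0.7692
Macro-recall = mean = (0.5000 + 0.9000 + 0.5000 + 0.3333 + 0.7692) / 5 = 0.601

0.601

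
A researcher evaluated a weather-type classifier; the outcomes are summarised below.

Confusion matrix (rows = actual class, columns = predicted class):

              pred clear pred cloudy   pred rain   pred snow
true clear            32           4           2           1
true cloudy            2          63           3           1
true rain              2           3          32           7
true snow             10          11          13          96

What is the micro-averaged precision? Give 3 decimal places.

0.791

Micro-averaging pools counts across classes: ΣTP=223, ΣFP=59, ΣFN=59.
Micro-precision = TP/(TP+FP) on pooled counts = 0.791 (equals overall accuracy in single-label multiclass).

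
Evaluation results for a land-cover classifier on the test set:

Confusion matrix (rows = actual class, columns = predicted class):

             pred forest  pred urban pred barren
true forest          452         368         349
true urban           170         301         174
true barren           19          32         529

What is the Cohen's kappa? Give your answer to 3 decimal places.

Observed agreement pₒ = trace/N = 1282/2394 = 0.5355
Expected agreement pₑ = Σ (rowᵢ·colᵢ)/N² = (1169·641 + 645·701 + 580·1052)/2394² = 0.3161
κ = (pₒ − pₑ)/(1 − pₑ) = (0.5355 − 0.3161)/(1 − 0.3161) = 0.321

0.321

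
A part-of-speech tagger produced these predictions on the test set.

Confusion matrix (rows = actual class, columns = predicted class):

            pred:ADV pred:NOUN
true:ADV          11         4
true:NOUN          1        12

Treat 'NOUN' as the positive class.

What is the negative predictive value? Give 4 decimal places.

NPV = TN/(TN+FN) = 11/(11+1) = 0.9167

0.9167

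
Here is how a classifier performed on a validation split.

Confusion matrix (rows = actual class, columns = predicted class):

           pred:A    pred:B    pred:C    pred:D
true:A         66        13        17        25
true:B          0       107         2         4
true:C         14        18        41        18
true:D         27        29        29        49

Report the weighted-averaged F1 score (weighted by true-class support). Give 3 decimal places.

0.555

Per-class F1 score (2·TP/(2·TP+FP+FN)):
  A: TP=66, FP=0+14+27=41, FN=13+17+25=55 → 132/228 = 0.5789
  B: TP=107, FP=13+18+29=60, FN=0+2+4=6 → 214/280 = 0.7643
  C: TP=41, FP=17+2+29=48, FN=14+18+18=50 → 82/180 = 0.4556
  D: TP=49, FP=25+4+18=47, FN=27+29+29=85 → 98/230 = 0.4261
Weighted-F1 score = Σ (supportᵢ/N)·F1 scoreᵢ with N=459: (121/459)·0.5789 + (113/459)·0.7643 + (91/459)·0.4556 + (134/459)·0.4261 = 0.555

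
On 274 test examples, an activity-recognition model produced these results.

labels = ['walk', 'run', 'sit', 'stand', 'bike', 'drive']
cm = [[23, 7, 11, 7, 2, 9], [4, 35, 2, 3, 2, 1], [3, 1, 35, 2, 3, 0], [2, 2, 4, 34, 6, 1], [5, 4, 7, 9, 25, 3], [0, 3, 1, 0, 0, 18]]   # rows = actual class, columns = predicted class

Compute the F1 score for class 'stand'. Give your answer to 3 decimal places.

0.654

F1 score = 2·TP/(2·TP+FP+FN).
stand: TP=34, FP=7+3+2+9+0=21, FN=2+2+4+6+1=15 → 68/104 = 0.6538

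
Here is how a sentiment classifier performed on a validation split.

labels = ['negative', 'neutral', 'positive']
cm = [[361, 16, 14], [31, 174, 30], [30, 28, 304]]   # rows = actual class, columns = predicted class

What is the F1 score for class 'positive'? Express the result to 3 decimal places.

One-vs-rest for 'positive': TP = diagonal; FP = other classes predicted 'positive'; FN = 'positive' predicted as other.
F1 score = 2·TP/(2·TP+FP+FN).
positive: TP=304, FP=14+30=44, FN=30+28=58 → 608/710 = 0.8563

0.856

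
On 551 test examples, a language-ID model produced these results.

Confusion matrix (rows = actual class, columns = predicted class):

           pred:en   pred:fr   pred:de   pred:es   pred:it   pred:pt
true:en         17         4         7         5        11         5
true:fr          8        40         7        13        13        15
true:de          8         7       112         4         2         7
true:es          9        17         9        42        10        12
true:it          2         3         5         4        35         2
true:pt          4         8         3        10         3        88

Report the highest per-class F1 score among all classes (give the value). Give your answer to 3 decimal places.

0.792

Per-class F1 score (2·TP/(2·TP+FP+FN)):
  en: TP=17, FP=8+8+9+2+4=31, FN=4+7+5+11+5=32 → 34/97 = 0.3505
  fr: TP=40, FP=4+7+17+3+8=39, FN=8+7+13+13+15=56 → 80/175 = 0.4571
  de: TP=112, FP=7+7+9+5+3=31, FN=8+7+4+2+7=28 → 224/283 = 0.7915
  es: TP=42, FP=5+13+4+4+10=36, FN=9+17+9+10+12=57 → 84/177 = 0.4746
  it: TP=35, FP=11+13+2+10+3=39, FN=2+3+5+4+2=16 → 70/125 = 0.5600
  pt: TP=88, FP=5+15+7+12+2=41, FN=4+8+3+10+3=28 → 176/245 = 0.7184
Highest is class 'de' with F1 score = 0.792.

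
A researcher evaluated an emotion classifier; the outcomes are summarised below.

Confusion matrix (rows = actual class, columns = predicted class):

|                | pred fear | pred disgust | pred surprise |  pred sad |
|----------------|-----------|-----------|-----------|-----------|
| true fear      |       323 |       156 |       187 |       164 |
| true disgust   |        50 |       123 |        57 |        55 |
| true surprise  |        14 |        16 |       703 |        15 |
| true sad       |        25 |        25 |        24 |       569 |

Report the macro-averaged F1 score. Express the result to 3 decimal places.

0.633

Per-class F1 score (2·TP/(2·TP+FP+FN)):
  fear: TP=323, FP=50+14+25=89, FN=156+187+164=507 → 646/1242 = 0.5201
  disgust: TP=123, FP=156+16+25=197, FN=50+57+55=162 → 246/605 = 0.4066
  surprise: TP=703, FP=187+57+24=268, FN=14+16+15=45 → 1406/1719 = 0.8179
  sad: TP=569, FP=164+55+15=234, FN=25+25+24=74 → 1138/1446 = 0.7870
Macro-F1 score = mean = (0.5201 + 0.4066 + 0.8179 + 0.7870) / 4 = 0.633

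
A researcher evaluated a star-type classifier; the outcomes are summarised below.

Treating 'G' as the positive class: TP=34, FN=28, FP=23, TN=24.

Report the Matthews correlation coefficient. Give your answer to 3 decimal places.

0.059

MCC = (TP·TN − FP·FN) / √((TP+FP)(TP+FN)(TN+FP)(TN+FN))
Numerator = 34·24 − 23·28 = 172
Denominator = √(57·62·47·52) = √8637096 = 2938.8937
MCC = 172 / 2938.8937 = 0.059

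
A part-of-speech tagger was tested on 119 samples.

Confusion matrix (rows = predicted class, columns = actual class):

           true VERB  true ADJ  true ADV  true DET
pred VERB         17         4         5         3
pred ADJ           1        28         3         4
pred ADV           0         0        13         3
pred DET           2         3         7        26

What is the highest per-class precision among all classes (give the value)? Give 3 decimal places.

Per-class precision (TP/(TP+FP)):
  VERB: TP=17, FP=4+5+3=12 → 17/29 = 0.5862
  ADJ: TP=28, FP=1+3+4=8 → 28/36 = 0.7778
  ADV: TP=13, FP=0+0+3=3 → 13/16 = 0.8125
  DET: TP=26, FP=2+3+7=12 → 26/38 = 0.6842
Highest is class 'ADV' with precision = 0.813.

0.813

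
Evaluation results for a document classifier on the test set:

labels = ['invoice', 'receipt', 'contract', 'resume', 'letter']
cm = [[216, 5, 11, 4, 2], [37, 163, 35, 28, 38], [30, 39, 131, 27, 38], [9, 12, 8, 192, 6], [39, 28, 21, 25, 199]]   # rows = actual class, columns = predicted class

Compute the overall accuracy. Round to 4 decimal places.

Accuracy = trace / total = (216+163+131+192+199=901) / 1343 = 901/1343 = 0.6709

0.6709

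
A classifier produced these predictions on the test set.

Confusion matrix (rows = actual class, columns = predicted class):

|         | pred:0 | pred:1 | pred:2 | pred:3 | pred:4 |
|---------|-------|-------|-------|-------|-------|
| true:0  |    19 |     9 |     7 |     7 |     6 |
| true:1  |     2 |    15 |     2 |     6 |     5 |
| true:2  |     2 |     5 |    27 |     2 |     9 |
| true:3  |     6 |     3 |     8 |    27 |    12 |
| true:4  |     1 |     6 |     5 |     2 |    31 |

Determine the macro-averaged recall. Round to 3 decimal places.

0.533

Per-class recall (TP/(TP+FN)):
  0: TP=19, FN=9+7+7+6=29 → 19/48 = 0.3958
  1: TP=15, FN=2+2+6+5=15 → 15/30 = 0.5000
  2: TP=27, FN=2+5+2+9=18 → 27/45 = 0.6000
  3: TP=27, FN=6+3+8+12=29 → 27/56 = 0.4821
  4: TP=31, FN=1+6+5+2=14 → 31/45 = 0.6889
Macro-recall = mean = (0.3958 + 0.5000 + 0.6000 + 0.4821 + 0.6889) / 5 = 0.533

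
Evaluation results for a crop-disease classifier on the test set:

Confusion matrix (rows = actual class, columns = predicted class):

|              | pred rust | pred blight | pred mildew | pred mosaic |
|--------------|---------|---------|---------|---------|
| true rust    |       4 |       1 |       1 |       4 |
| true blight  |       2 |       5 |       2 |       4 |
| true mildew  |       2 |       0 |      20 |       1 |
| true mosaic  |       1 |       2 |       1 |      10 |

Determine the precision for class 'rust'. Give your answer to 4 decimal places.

0.4444

precision = TP/(TP+FP).
rust: TP=4, FP=2+2+1=5 → 4/9 = 0.44444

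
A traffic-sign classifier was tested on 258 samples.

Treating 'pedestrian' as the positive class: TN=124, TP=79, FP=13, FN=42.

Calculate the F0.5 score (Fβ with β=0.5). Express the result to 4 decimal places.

Fβ = (1+β²)·TP / ((1+β²)·TP + β²·FN + FP), with β²=1/4
= 1.25·79 / (1.25·79 + 0.25·42 + 13) = 0.8078

0.8078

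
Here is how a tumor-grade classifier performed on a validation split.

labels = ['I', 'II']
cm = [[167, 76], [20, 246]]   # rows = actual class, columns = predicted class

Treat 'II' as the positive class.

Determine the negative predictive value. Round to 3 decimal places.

NPV = TN/(TN+FN) = 167/(167+20) = 0.893

0.893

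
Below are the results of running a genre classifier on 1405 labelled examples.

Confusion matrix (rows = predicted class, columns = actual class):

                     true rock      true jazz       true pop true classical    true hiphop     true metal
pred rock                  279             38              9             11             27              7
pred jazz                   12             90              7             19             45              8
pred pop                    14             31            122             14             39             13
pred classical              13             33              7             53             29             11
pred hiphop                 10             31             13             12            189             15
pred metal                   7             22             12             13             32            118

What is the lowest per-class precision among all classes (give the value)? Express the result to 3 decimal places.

0.363

Per-class precision (TP/(TP+FP)):
  rock: TP=279, FP=38+9+11+27+7=92 → 279/371 = 0.7520
  jazz: TP=90, FP=12+7+19+45+8=91 → 90/181 = 0.4972
  pop: TP=122, FP=14+31+14+39+13=111 → 122/233 = 0.5236
  classical: TP=53, FP=13+33+7+29+11=93 → 53/146 = 0.3630
  hiphop: TP=189, FP=10+31+13+12+15=81 → 189/270 = 0.7000
  metal: TP=118, FP=7+22+12+13+32=86 → 118/204 = 0.5784
Lowest is class 'classical' with precision = 0.363.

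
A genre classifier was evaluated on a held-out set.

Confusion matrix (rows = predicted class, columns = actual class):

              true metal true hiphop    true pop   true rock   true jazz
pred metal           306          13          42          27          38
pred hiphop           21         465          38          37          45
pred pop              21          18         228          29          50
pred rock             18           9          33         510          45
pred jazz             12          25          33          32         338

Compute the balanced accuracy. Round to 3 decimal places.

0.751

Balanced accuracy = mean of per-class recall.
  metal: recall = 306/378 = 0.8095
  hiphop: recall = 465/530 = 0.8774
  pop: recall = 228/374 = 0.6096
  rock: recall = 510/635 = 0.8031
  jazz: recall = 338/516 = 0.6550
Mean = (0.8095 + 0.8774 + 0.6096 + 0.8031 + 0.6550) / 5 = 0.751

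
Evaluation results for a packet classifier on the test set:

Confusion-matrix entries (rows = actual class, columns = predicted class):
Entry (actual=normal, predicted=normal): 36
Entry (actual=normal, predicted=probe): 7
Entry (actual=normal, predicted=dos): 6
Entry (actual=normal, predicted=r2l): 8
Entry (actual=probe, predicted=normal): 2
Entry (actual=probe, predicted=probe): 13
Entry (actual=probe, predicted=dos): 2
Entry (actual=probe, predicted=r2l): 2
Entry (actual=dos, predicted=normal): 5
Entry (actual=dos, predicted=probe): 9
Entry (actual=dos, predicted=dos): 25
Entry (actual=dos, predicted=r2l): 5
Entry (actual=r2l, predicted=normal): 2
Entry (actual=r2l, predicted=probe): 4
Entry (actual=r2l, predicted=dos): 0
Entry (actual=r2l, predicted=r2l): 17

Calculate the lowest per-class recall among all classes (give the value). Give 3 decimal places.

0.568

Per-class recall (TP/(TP+FN)):
  normal: TP=36, FN=7+6+8=21 → 36/57 = 0.6316
  probe: TP=13, FN=2+2+2=6 → 13/19 = 0.6842
  dos: TP=25, FN=5+9+5=19 → 25/44 = 0.5682
  r2l: TP=17, FN=2+4+0=6 → 17/23 = 0.7391
Lowest is class 'dos' with recall = 0.568.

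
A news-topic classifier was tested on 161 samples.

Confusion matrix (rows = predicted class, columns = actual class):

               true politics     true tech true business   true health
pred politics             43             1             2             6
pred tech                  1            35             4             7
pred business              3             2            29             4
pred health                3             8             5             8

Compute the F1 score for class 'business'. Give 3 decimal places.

Treat 'business' as positive and all other classes as negative.
F1 score = 2·TP/(2·TP+FP+FN).
business: TP=29, FP=3+2+4=9, FN=2+4+5=11 → 58/78 = 0.7436

0.744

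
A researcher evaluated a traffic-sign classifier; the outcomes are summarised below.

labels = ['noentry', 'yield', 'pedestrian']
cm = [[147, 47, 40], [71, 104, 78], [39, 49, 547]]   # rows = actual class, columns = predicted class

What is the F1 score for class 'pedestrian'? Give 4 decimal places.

One-vs-rest for 'pedestrian': TP = diagonal; FP = other classes predicted 'pedestrian'; FN = 'pedestrian' predicted as other.
F1 score = 2·TP/(2·TP+FP+FN).
pedestrian: TP=547, FP=40+78=118, FN=39+49=88 → 1094/1300 = 0.84154

0.8415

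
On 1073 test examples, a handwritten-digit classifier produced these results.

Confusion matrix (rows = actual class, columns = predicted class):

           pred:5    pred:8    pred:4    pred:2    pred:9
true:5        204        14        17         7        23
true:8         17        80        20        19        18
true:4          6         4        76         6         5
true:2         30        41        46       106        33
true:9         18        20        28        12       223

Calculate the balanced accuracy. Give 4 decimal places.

Balanced accuracy = mean of per-class recall.
  5: recall = 204/265 = 0.76981
  8: recall = 80/154 = 0.51948
  4: recall = 76/97 = 0.78351
  2: recall = 106/256 = 0.41406
  9: recall = 223/301 = 0.74086
Mean = (0.76981 + 0.51948 + 0.78351 + 0.41406 + 0.74086) / 5 = 0.6455

0.6455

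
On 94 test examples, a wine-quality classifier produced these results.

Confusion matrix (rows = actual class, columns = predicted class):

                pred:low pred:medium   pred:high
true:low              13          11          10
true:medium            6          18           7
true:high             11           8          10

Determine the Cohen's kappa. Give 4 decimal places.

Observed agreement pₒ = trace/N = 41/94 = 0.43617
Expected agreement pₑ = Σ (rowᵢ·colᵢ)/N² = (34·30 + 31·37 + 29·27)/94² = 0.33386
κ = (pₒ − pₑ)/(1 − pₑ) = (0.43617 − 0.33386)/(1 − 0.33386) = 0.1536

0.1536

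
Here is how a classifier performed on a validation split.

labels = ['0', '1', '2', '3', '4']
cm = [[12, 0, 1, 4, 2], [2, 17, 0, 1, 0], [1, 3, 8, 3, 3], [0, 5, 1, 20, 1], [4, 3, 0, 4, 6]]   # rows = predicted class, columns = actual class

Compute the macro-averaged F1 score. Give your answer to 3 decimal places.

0.601

Per-class F1 score (2·TP/(2·TP+FP+FN)):
  0: TP=12, FP=0+1+4+2=7, FN=2+1+0+4=7 → 24/38 = 0.6316
  1: TP=17, FP=2+0+1+0=3, FN=0+3+5+3=11 → 34/48 = 0.7083
  2: TP=8, FP=1+3+3+3=10, FN=1+0+1+0=2 → 16/28 = 0.5714
  3: TP=20, FP=0+5+1+1=7, FN=4+1+3+4=12 → 40/59 = 0.6780
  4: TP=6, FP=4+3+0+4=11, FN=2+0+3+1=6 → 12/29 = 0.4138
Macro-F1 score = mean = (0.6316 + 0.7083 + 0.5714 + 0.6780 + 0.4138) / 5 = 0.601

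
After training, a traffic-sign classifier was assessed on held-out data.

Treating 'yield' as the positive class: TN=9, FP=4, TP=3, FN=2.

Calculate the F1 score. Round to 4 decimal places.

Precision = TP/(TP+FP) = 3/7 = 0.4286
Recall = TP/(TP+FN) = 3/5 = 0.6000
F1 = 2·TP/(2·TP+FP+FN) = 6/12 = 0.5000

0.5000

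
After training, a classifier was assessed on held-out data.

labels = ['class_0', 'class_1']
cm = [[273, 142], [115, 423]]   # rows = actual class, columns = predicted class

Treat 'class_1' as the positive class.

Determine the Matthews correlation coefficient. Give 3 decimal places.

MCC = (TP·TN − FP·FN) / √((TP+FP)(TP+FN)(TN+FP)(TN+FN))
Numerator = 423·273 − 142·115 = 99149
Denominator = √(565·538·415·388) = √48945249400 = 221235.7326
MCC = 99149 / 221235.7326 = 0.448

0.448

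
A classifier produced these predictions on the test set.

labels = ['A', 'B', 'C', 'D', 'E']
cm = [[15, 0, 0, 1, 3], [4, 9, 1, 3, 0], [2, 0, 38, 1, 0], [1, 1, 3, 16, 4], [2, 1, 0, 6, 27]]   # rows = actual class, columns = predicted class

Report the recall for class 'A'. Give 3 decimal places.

0.789

Treat 'A' as positive and all other classes as negative.
recall = TP/(TP+FN).
A: TP=15, FN=0+0+1+3=4 → 15/19 = 0.7895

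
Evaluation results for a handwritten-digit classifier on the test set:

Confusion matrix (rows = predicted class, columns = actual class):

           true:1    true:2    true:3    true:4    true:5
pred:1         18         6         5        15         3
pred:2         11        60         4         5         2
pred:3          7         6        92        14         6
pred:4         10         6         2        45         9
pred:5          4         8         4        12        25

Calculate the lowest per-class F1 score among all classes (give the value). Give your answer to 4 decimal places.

Per-class F1 score (2·TP/(2·TP+FP+FN)):
  1: TP=18, FP=6+5+15+3=29, FN=11+7+10+4=32 → 36/97 = 0.37113
  2: TP=60, FP=11+4+5+2=22, FN=6+6+6+8=26 → 120/168 = 0.71429
  3: TP=92, FP=7+6+14+6=33, FN=5+4+2+4=15 → 184/232 = 0.79310
  4: TP=45, FP=10+6+2+9=27, FN=15+5+14+12=46 → 90/163 = 0.55215
  5: TP=25, FP=4+8+4+12=28, FN=3+2+6+9=20 → 50/98 = 0.51020
Lowest is class '1' with F1 score = 0.3711.

0.3711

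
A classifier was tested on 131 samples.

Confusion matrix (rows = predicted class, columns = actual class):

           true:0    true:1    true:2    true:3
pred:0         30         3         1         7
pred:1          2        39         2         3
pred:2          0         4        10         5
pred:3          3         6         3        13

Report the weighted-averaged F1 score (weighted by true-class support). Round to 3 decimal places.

0.702

Per-class F1 score (2·TP/(2·TP+FP+FN)):
  0: TP=30, FP=3+1+7=11, FN=2+0+3=5 → 60/76 = 0.7895
  1: TP=39, FP=2+2+3=7, FN=3+4+6=13 → 78/98 = 0.7959
  2: TP=10, FP=0+4+5=9, FN=1+2+3=6 → 20/35 = 0.5714
  3: TP=13, FP=3+6+3=12, FN=7+3+5=15 → 26/53 = 0.4906
Weighted-F1 score = Σ (supportᵢ/N)·F1 scoreᵢ with N=131: (35/131)·0.7895 + (52/131)·0.7959 + (16/131)·0.5714 + (28/131)·0.4906 = 0.702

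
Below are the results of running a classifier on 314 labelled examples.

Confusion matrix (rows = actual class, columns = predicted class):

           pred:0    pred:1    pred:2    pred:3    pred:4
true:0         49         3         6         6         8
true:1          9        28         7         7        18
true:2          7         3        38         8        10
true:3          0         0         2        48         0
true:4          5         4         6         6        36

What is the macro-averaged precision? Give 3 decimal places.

0.644

Per-class precision (TP/(TP+FP)):
  0: TP=49, FP=9+7+0+5=21 → 49/70 = 0.7000
  1: TP=28, FP=3+3+0+4=10 → 28/38 = 0.7368
  2: TP=38, FP=6+7+2+6=21 → 38/59 = 0.6441
  3: TP=48, FP=6+7+8+6=27 → 48/75 = 0.6400
  4: TP=36, FP=8+18+10+0=36 → 36/72 = 0.5000
Macro-precision = mean = (0.7000 + 0.7368 + 0.6441 + 0.6400 + 0.5000) / 5 = 0.644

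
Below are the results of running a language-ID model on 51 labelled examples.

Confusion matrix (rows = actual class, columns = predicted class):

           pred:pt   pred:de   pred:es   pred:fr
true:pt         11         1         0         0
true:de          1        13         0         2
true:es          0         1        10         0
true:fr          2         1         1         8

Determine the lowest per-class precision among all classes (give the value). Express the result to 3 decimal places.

0.786

Per-class precision (TP/(TP+FP)):
  pt: TP=11, FP=1+0+2=3 → 11/14 = 0.7857
  de: TP=13, FP=1+1+1=3 → 13/16 = 0.8125
  es: TP=10, FP=0+0+1=1 → 10/11 = 0.9091
  fr: TP=8, FP=0+2+0=2 → 8/10 = 0.8000
Lowest is class 'pt' with precision = 0.786.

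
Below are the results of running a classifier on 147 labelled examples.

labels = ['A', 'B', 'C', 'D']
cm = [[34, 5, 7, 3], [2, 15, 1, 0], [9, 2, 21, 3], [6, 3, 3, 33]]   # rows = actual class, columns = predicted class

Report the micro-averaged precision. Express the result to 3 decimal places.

0.701

Micro-averaging pools counts across classes: ΣTP=103, ΣFP=44, ΣFN=44.
Micro-precision = TP/(TP+FP) on pooled counts = 0.701 (equals overall accuracy in single-label multiclass).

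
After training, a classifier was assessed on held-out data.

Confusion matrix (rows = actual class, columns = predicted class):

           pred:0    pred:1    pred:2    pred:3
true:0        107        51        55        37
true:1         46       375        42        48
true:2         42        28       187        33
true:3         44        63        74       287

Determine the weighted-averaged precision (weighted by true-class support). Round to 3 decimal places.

0.636

Per-class precision (TP/(TP+FP)):
  0: TP=107, FP=46+42+44=132 → 107/239 = 0.4477
  1: TP=375, FP=51+28+63=142 → 375/517 = 0.7253
  2: TP=187, FP=55+42+74=171 → 187/358 = 0.5223
  3: TP=287, FP=37+48+33=118 → 287/405 = 0.7086
Weighted-precision = Σ (supportᵢ/N)·precisionᵢ with N=1519: (250/1519)·0.4477 + (511/1519)·0.7253 + (290/1519)·0.5223 + (468/1519)·0.7086 = 0.636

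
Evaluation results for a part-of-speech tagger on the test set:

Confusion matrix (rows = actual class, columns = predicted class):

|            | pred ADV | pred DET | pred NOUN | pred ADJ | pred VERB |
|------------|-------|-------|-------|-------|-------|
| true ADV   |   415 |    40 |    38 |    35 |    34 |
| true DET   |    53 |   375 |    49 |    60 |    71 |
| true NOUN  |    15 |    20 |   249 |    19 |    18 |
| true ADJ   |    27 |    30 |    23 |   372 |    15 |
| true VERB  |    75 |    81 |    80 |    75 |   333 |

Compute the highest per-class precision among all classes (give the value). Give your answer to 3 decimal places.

Per-class precision (TP/(TP+FP)):
  ADV: TP=415, FP=53+15+27+75=170 → 415/585 = 0.7094
  DET: TP=375, FP=40+20+30+81=171 → 375/546 = 0.6868
  NOUN: TP=249, FP=38+49+23+80=190 → 249/439 = 0.5672
  ADJ: TP=372, FP=35+60+19+75=189 → 372/561 = 0.6631
  VERB: TP=333, FP=34+71+18+15=138 → 333/471 = 0.7070
Highest is class 'ADV' with precision = 0.709.

0.709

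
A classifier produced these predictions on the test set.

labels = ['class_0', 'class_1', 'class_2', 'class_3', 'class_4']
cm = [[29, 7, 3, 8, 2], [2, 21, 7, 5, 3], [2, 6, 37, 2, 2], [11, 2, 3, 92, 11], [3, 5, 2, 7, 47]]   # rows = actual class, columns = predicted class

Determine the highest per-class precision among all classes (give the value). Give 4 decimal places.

0.8070

Per-class precision (TP/(TP+FP)):
  class_0: TP=29, FP=2+2+11+3=18 → 29/47 = 0.61702
  class_1: TP=21, FP=7+6+2+5=20 → 21/41 = 0.51220
  class_2: TP=37, FP=3+7+3+2=15 → 37/52 = 0.71154
  class_3: TP=92, FP=8+5+2+7=22 → 92/114 = 0.80702
  class_4: TP=47, FP=2+3+2+11=18 → 47/65 = 0.72308
Highest is class 'class_3' with precision = 0.8070.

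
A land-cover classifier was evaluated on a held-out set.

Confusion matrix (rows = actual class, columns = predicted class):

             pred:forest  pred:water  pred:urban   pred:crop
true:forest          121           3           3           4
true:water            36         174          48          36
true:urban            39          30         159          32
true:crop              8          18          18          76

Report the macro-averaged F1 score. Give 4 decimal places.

0.6529

Per-class F1 score (2·TP/(2·TP+FP+FN)):
  forest: TP=121, FP=36+39+8=83, FN=3+3+4=10 → 242/335 = 0.72239
  water: TP=174, FP=3+30+18=51, FN=36+48+36=120 → 348/519 = 0.67052
  urban: TP=159, FP=3+48+18=69, FN=39+30+32=101 → 318/488 = 0.65164
  crop: TP=76, FP=4+36+32=72, FN=8+18+18=44 → 152/268 = 0.56716
Macro-F1 score = mean = (0.72239 + 0.67052 + 0.65164 + 0.56716) / 4 = 0.6529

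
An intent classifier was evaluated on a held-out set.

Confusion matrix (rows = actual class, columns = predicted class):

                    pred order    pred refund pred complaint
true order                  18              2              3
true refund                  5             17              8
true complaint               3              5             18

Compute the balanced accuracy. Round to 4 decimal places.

Balanced accuracy = mean of per-class recall.
  order: recall = 18/23 = 0.78261
  refund: recall = 17/30 = 0.56667
  complaint: recall = 18/26 = 0.69231
Mean = (0.78261 + 0.56667 + 0.69231) / 3 = 0.6805

0.6805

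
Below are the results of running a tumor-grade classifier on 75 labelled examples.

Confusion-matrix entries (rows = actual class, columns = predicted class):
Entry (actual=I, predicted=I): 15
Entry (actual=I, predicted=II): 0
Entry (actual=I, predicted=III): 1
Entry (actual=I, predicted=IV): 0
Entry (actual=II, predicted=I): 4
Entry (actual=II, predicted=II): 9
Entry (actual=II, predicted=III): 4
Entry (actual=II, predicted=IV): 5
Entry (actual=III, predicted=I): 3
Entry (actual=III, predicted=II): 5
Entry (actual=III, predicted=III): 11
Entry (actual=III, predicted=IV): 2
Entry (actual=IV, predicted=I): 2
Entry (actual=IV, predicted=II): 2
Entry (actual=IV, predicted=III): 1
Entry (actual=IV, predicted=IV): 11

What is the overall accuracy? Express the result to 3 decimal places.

0.613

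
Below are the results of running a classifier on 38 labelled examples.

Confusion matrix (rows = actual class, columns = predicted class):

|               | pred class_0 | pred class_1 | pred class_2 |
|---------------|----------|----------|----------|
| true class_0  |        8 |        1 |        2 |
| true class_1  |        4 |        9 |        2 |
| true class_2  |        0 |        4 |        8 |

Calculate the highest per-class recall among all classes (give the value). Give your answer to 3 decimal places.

Per-class recall (TP/(TP+FN)):
  class_0: TP=8, FN=1+2=3 → 8/11 = 0.7273
  class_1: TP=9, FN=4+2=6 → 9/15 = 0.6000
  class_2: TP=8, FN=0+4=4 → 8/12 = 0.6667
Highest is class 'class_0' with recall = 0.727.

0.727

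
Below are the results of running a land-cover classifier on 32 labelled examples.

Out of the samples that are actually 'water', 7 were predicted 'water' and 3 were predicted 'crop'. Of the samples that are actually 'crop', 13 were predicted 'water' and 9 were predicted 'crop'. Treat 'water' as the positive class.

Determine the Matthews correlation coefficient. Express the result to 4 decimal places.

0.1044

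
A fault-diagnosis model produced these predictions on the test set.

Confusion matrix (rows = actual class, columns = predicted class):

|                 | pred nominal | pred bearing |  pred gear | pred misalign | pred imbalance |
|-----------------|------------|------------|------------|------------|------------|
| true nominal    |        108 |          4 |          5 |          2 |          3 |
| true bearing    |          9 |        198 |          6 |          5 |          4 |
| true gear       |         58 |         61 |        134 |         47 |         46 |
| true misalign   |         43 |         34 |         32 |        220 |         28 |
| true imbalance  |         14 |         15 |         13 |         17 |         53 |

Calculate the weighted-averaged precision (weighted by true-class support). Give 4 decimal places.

0.6522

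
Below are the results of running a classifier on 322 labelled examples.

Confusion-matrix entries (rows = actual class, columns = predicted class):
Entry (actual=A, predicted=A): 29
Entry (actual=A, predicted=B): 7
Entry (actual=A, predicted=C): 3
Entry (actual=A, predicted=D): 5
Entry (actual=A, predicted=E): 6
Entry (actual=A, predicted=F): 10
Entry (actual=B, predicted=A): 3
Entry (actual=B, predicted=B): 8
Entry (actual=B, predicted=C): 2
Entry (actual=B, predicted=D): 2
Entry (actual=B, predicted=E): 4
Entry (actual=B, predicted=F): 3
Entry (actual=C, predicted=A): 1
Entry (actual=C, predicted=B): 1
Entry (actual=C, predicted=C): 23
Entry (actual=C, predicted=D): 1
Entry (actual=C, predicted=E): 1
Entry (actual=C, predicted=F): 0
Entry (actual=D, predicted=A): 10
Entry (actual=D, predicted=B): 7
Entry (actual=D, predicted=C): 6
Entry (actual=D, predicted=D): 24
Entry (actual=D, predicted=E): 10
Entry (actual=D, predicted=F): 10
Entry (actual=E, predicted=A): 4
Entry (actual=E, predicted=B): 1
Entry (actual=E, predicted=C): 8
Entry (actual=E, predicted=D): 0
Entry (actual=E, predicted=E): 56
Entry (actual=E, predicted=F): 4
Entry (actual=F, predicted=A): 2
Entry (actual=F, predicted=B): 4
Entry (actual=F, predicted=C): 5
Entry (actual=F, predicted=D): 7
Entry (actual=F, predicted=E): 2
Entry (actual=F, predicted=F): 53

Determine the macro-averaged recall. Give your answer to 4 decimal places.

0.5917

Per-class recall (TP/(TP+FN)):
  A: TP=29, FN=7+3+5+6+10=31 → 29/60 = 0.48333
  B: TP=8, FN=3+2+2+4+3=14 → 8/22 = 0.36364
  C: TP=23, FN=1+1+1+1+0=4 → 23/27 = 0.85185
  D: TP=24, FN=10+7+6+10+10=43 → 24/67 = 0.35821
  E: TP=56, FN=4+1+8+0+4=17 → 56/73 = 0.76712
  F: TP=53, FN=2+4+5+7+2=20 → 53/73 = 0.72603
Macro-recall = mean = (0.48333 + 0.36364 + 0.85185 + 0.35821 + 0.76712 + 0.72603) / 6 = 0.5917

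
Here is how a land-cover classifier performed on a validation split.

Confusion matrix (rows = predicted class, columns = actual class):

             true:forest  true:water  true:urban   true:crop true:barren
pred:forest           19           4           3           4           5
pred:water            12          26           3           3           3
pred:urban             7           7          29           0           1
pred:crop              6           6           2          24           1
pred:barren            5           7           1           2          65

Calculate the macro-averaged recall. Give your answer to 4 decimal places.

Per-class recall (TP/(TP+FN)):
  forest: TP=19, FN=12+7+6+5=30 → 19/49 = 0.38776
  water: TP=26, FN=4+7+6+7=24 → 26/50 = 0.52000
  urban: TP=29, FN=3+3+2+1=9 → 29/38 = 0.76316
  crop: TP=24, FN=4+3+0+2=9 → 24/33 = 0.72727
  barren: TP=65, FN=5+3+1+1=10 → 65/75 = 0.86667
Macro-recall = mean = (0.38776 + 0.52000 + 0.76316 + 0.72727 + 0.86667) / 5 = 0.6530

0.6530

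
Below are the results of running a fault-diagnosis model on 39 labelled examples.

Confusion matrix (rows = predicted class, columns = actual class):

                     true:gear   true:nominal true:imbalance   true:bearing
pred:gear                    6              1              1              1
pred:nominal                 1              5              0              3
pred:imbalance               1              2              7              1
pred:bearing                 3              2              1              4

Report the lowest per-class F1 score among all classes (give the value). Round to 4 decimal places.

0.4211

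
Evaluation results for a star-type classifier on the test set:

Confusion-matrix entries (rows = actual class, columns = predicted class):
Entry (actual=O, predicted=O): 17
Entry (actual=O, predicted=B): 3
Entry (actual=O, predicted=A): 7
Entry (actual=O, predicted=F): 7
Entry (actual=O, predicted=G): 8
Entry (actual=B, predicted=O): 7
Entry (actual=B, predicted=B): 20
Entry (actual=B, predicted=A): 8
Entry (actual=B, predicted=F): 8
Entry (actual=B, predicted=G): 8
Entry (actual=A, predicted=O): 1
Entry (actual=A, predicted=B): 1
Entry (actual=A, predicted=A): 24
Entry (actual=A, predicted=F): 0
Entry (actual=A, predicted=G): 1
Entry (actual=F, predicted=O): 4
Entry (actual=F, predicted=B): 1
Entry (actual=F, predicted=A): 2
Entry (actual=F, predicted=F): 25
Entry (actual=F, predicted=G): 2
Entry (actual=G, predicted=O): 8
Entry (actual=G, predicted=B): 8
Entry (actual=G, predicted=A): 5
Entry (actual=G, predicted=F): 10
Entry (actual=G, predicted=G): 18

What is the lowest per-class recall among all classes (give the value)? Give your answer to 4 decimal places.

0.3673

Per-class recall (TP/(TP+FN)):
  O: TP=17, FN=3+7+7+8=25 → 17/42 = 0.40476
  B: TP=20, FN=7+8+8+8=31 → 20/51 = 0.39216
  A: TP=24, FN=1+1+0+1=3 → 24/27 = 0.88889
  F: TP=25, FN=4+1+2+2=9 → 25/34 = 0.73529
  G: TP=18, FN=8+8+5+10=31 → 18/49 = 0.36735
Lowest is class 'G' with recall = 0.3673.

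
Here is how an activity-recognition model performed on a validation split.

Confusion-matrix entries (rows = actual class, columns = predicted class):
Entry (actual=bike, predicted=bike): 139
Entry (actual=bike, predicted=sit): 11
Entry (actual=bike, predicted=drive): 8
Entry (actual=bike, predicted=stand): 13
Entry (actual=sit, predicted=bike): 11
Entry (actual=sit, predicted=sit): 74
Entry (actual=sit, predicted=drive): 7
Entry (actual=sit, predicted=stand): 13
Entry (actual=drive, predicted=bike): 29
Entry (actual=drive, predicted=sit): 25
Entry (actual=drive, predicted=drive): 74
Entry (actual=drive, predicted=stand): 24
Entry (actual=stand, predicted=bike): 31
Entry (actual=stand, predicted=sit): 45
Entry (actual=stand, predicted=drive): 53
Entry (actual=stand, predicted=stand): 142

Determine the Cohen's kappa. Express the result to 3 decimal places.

0.480

Observed agreement pₒ = trace/N = 429/699 = 0.6137
Expected agreement pₑ = Σ (rowᵢ·colᵢ)/N² = (171·210 + 105·155 + 152·142 + 271·192)/699² = 0.2575
κ = (pₒ − pₑ)/(1 − pₑ) = (0.6137 − 0.2575)/(1 − 0.2575) = 0.480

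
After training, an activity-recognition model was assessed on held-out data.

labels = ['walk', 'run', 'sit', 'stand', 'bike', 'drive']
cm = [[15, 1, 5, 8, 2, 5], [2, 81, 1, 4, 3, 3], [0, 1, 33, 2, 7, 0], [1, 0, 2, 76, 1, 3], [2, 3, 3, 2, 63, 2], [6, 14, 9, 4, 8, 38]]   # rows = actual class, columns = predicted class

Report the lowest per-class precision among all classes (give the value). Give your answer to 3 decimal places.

Per-class precision (TP/(TP+FP)):
  walk: TP=15, FP=2+0+1+2+6=11 → 15/26 = 0.5769
  run: TP=81, FP=1+1+0+3+14=19 → 81/100 = 0.8100
  sit: TP=33, FP=5+1+2+3+9=20 → 33/53 = 0.6226
  stand: TP=76, FP=8+4+2+2+4=20 → 76/96 = 0.7917
  bike: TP=63, FP=2+3+7+1+8=21 → 63/84 = 0.7500
  drive: TP=38, FP=5+3+0+3+2=13 → 38/51 = 0.7451
Lowest is class 'walk' with precision = 0.577.

0.577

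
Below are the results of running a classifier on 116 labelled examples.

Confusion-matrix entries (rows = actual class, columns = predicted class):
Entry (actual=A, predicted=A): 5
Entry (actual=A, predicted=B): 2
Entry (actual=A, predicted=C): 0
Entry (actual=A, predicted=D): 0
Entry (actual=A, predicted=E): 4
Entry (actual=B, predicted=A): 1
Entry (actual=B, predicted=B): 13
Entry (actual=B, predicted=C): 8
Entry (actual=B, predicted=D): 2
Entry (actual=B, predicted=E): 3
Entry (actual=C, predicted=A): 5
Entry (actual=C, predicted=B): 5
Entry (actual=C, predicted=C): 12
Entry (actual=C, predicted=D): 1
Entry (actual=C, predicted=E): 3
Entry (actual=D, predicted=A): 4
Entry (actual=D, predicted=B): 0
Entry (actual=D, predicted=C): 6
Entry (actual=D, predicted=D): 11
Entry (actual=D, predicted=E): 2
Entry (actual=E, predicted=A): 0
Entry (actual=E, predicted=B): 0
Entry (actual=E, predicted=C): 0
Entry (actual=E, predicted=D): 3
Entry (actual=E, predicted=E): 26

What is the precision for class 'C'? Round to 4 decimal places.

0.4615

precision = TP/(TP+FP).
C: TP=12, FP=0+8+6+0=14 → 12/26 = 0.46154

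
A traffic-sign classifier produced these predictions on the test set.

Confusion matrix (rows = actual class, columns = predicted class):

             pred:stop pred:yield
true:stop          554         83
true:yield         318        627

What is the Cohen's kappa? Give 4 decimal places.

Observed agreement pₒ = trace/N = 1181/1582 = 0.74652
Expected agreement pₑ = Σ (rowᵢ·colᵢ)/N² = (637·872 + 945·710)/1582² = 0.49003
κ = (pₒ − pₑ)/(1 − pₑ) = (0.74652 − 0.49003)/(1 − 0.49003) = 0.5030

0.5030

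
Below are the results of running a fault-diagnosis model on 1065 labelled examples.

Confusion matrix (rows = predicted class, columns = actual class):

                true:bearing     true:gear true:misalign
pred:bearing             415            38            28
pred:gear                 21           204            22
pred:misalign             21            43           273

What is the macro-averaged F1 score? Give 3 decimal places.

0.826

Per-class F1 score (2·TP/(2·TP+FP+FN)):
  bearing: TP=415, FP=38+28=66, FN=21+21=42 → 830/938 = 0.8849
  gear: TP=204, FP=21+22=43, FN=38+43=81 → 408/532 = 0.7669
  misalign: TP=273, FP=21+43=64, FN=28+22=50 → 546/660 = 0.8273
Macro-F1 score = mean = (0.8849 + 0.7669 + 0.8273) / 3 = 0.826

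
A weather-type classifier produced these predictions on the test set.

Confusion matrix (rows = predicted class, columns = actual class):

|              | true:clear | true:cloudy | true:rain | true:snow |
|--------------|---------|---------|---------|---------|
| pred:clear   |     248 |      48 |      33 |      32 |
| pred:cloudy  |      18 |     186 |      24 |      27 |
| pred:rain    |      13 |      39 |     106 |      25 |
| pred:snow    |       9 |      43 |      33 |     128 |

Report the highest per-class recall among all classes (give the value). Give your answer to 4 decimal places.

Per-class recall (TP/(TP+FN)):
  clear: TP=248, FN=18+13+9=40 → 248/288 = 0.86111
  cloudy: TP=186, FN=48+39+43=130 → 186/316 = 0.58861
  rain: TP=106, FN=33+24+33=90 → 106/196 = 0.54082
  snow: TP=128, FN=32+27+25=84 → 128/212 = 0.60377
Highest is class 'clear' with recall = 0.8611.

0.8611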